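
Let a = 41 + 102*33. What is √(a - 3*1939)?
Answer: I*√2410 ≈ 49.092*I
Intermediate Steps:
a = 3407 (a = 41 + 3366 = 3407)
√(a - 3*1939) = √(3407 - 3*1939) = √(3407 - 5817) = √(-2410) = I*√2410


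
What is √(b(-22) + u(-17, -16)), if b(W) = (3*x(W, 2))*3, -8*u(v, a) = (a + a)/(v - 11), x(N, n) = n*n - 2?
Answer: 5*√35/7 ≈ 4.2258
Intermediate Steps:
x(N, n) = -2 + n² (x(N, n) = n² - 2 = -2 + n²)
u(v, a) = -a/(4*(-11 + v)) (u(v, a) = -(a + a)/(8*(v - 11)) = -2*a/(8*(-11 + v)) = -a/(4*(-11 + v)))
b(W) = 18 (b(W) = (3*(-2 + 2²))*3 = (3*(-2 + 4))*3 = (3*2)*3 = 6*3 = 18)
√(b(-22) + u(-17, -16)) = √(18 - 1*(-16)/(-44 + 4*(-17))) = √(18 - 1*(-16)/(-44 - 68)) = √(18 - 1*(-16)/(-112)) = √(18 - 1*(-16)*(-1/112)) = √(18 - ⅐) = √(125/7) = 5*√35/7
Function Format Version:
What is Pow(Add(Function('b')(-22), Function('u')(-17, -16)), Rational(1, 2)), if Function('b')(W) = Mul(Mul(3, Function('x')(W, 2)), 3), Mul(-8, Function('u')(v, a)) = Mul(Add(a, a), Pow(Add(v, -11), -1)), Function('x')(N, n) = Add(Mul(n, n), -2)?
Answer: Mul(Rational(5, 7), Pow(35, Rational(1, 2))) ≈ 4.2258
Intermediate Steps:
Function('x')(N, n) = Add(-2, Pow(n, 2)) (Function('x')(N, n) = Add(Pow(n, 2), -2) = Add(-2, Pow(n, 2)))
Function('u')(v, a) = Mul(Rational(-1, 4), a, Pow(Add(-11, v), -1)) (Function('u')(v, a) = Mul(Rational(-1, 8), Mul(Add(a, a), Pow(Add(v, -11), -1))) = Mul(Rational(-1, 8), Mul(Mul(2, a), Pow(Add(-11, v), -1))) = Mul(Rational(-1, 8), Mul(2, a, Pow(Add(-11, v), -1))) = Mul(Rational(-1, 4), a, Pow(Add(-11, v), -1)))
Function('b')(W) = 18 (Function('b')(W) = Mul(Mul(3, Add(-2, Pow(2, 2))), 3) = Mul(Mul(3, Add(-2, 4)), 3) = Mul(Mul(3, 2), 3) = Mul(6, 3) = 18)
Pow(Add(Function('b')(-22), Function('u')(-17, -16)), Rational(1, 2)) = Pow(Add(18, Mul(-1, -16, Pow(Add(-44, Mul(4, -17)), -1))), Rational(1, 2)) = Pow(Add(18, Mul(-1, -16, Pow(Add(-44, -68), -1))), Rational(1, 2)) = Pow(Add(18, Mul(-1, -16, Pow(-112, -1))), Rational(1, 2)) = Pow(Add(18, Mul(-1, -16, Rational(-1, 112))), Rational(1, 2)) = Pow(Add(18, Rational(-1, 7)), Rational(1, 2)) = Pow(Rational(125, 7), Rational(1, 2)) = Mul(Rational(5, 7), Pow(35, Rational(1, 2)))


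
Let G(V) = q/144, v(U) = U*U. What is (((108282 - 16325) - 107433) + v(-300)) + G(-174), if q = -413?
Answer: 10731043/144 ≈ 74521.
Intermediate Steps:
v(U) = U²
G(V) = -413/144
(((108282 - 16325) - 107433) + v(-300)) + G(-174) = (((108282 - 16325) - 107433) + (-300)²) - 413/144 = ((91957 - 107433) + 90000) - 413/144 = (-15476 + 90000) - 413/144 = 74524 - 413/144 = 10731043/144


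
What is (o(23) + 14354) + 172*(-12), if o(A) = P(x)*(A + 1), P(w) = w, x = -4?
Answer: 12194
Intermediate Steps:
o(A) = -4 - 4*A (o(A) = -4*(A + 1) = -4*(1 + A) = -4 - 4*A)
(o(23) + 14354) + 172*(-12) = ((-4 - 4*23) + 14354) + 172*(-12) = ((-4 - 92) + 14354) - 2064 = (-96 + 14354) - 2064 = 14258 - 2064 = 12194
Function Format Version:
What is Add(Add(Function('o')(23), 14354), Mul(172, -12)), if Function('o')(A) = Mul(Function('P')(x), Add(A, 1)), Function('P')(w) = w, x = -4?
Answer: 12194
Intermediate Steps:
Function('o')(A) = Add(-4, Mul(-4, A)) (Function('o')(A) = Mul(-4, Add(A, 1)) = Mul(-4, Add(1, A)) = Add(-4, Mul(-4, A)))
Add(Add(Function('o')(23), 14354), Mul(172, -12)) = Add(Add(Add(-4, Mul(-4, 23)), 14354), Mul(172, -12)) = Add(Add(Add(-4, -92), 14354), -2064) = Add(Add(-96, 14354), -2064) = Add(14258, -2064) = 12194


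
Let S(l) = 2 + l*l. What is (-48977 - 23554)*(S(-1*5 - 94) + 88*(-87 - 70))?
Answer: 291066903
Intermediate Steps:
S(l) = 2 + l²
(-48977 - 23554)*(S(-1*5 - 94) + 88*(-87 - 70)) = (-48977 - 23554)*((2 + (-1*5 - 94)²) + 88*(-87 - 70)) = -72531*((2 + (-5 - 94)²) + 88*(-157)) = -72531*((2 + (-99)²) - 13816) = -72531*((2 + 9801) - 13816) = -72531*(9803 - 13816) = -72531*(-4013) = 291066903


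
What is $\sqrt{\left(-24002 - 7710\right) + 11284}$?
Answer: $2 i \sqrt{5107} \approx 142.93 i$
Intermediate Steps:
$\sqrt{\left(-24002 - 7710\right) + 11284} = \sqrt{-31712 + 11284} = \sqrt{-20428} = 2 i \sqrt{5107}$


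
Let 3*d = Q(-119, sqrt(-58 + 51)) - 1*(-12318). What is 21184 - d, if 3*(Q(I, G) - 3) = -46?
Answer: 153739/9 ≈ 17082.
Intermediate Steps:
Q(I, G) = -37/3 (Q(I, G) = 3 + (1/3)*(-46) = 3 - 46/3 = -37/3)
d = 36917/9 (d = (-37/3 - 1*(-12318))/3 = (-37/3 + 12318)/3 = (1/3)*(36917/3) = 36917/9 ≈ 4101.9)
21184 - d = 21184 - 1*36917/9 = 21184 - 36917/9 = 153739/9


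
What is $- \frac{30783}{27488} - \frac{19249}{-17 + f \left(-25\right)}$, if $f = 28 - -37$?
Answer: $\frac{239285413}{22567648} \approx 10.603$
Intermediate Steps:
$f = 65$ ($f = 28 + 37 = 65$)
$- \frac{30783}{27488} - \frac{19249}{-17 + f \left(-25\right)} = - \frac{30783}{27488} - \frac{19249}{-17 + 65 \left(-25\right)} = \left(-30783\right) \frac{1}{27488} - \frac{19249}{-17 - 1625} = - \frac{30783}{27488} - \frac{19249}{-1642} = - \frac{30783}{27488} - - \frac{19249}{1642} = - \frac{30783}{27488} + \frac{19249}{1642} = \frac{239285413}{22567648}$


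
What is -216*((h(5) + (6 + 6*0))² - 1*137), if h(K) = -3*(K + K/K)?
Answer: -1512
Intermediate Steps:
h(K) = -3 - 3*K (h(K) = -3*(K + 1) = -3*(1 + K) = -3 - 3*K)
-216*((h(5) + (6 + 6*0))² - 1*137) = -216*(((-3 - 3*5) + (6 + 6*0))² - 1*137) = -216*(((-3 - 15) + (6 + 0))² - 137) = -216*((-18 + 6)² - 137) = -216*((-12)² - 137) = -216*(144 - 137) = -216*7 = -1512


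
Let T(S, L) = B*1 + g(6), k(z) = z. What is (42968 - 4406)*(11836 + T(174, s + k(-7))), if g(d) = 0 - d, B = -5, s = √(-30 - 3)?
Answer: 455995650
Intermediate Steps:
s = I*√33 (s = √(-33) = I*√33 ≈ 5.7446*I)
g(d) = -d
T(S, L) = -11 (T(S, L) = -5*1 - 1*6 = -5 - 6 = -11)
(42968 - 4406)*(11836 + T(174, s + k(-7))) = (42968 - 4406)*(11836 - 11) = 38562*11825 = 455995650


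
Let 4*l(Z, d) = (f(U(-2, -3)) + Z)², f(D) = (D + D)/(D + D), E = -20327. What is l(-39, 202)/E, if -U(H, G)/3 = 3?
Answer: -361/20327 ≈ -0.017760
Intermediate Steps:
U(H, G) = -9 (U(H, G) = -3*3 = -9)
f(D) = 1 (f(D) = (2*D)/((2*D)) = (2*D)*(1/(2*D)) = 1)
l(Z, d) = (1 + Z)²/4
l(-39, 202)/E = ((1 - 39)²/4)/(-20327) = ((¼)*(-38)²)*(-1/20327) = ((¼)*1444)*(-1/20327) = 361*(-1/20327) = -361/20327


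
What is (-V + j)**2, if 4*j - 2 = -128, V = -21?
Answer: 441/4 ≈ 110.25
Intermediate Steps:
j = -63/2 (j = 1/2 + (1/4)*(-128) = 1/2 - 32 = -63/2 ≈ -31.500)
(-V + j)**2 = (-1*(-21) - 63/2)**2 = (21 - 63/2)**2 = (-21/2)**2 = 441/4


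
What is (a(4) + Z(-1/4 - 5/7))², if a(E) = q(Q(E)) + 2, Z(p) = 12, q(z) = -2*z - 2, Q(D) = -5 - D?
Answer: 900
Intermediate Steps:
q(z) = -2 - 2*z
a(E) = 10 + 2*E (a(E) = (-2 - 2*(-5 - E)) + 2 = (-2 + (10 + 2*E)) + 2 = (8 + 2*E) + 2 = 10 + 2*E)
(a(4) + Z(-1/4 - 5/7))² = ((10 + 2*4) + 12)² = ((10 + 8) + 12)² = (18 + 12)² = 30² = 900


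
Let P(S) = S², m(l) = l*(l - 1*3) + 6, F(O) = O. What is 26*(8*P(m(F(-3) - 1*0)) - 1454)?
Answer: 82004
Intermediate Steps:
m(l) = 6 + l*(-3 + l) (m(l) = l*(l - 3) + 6 = l*(-3 + l) + 6 = 6 + l*(-3 + l))
26*(8*P(m(F(-3) - 1*0)) - 1454) = 26*(8*(6 + (-3 - 1*0)² - 3*(-3 - 1*0))² - 1454) = 26*(8*(6 + (-3 + 0)² - 3*(-3 + 0))² - 1454) = 26*(8*(6 + (-3)² - 3*(-3))² - 1454) = 26*(8*(6 + 9 + 9)² - 1454) = 26*(8*24² - 1454) = 26*(8*576 - 1454) = 26*(4608 - 1454) = 26*3154 = 82004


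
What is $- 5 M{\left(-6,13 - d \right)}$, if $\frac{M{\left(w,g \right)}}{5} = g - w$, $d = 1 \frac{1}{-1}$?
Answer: $-500$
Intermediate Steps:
$d = -1$ ($d = 1 \left(-1\right) = -1$)
$M{\left(w,g \right)} = - 5 w + 5 g$ ($M{\left(w,g \right)} = 5 \left(g - w\right) = - 5 w + 5 g$)
$- 5 M{\left(-6,13 - d \right)} = - 5 \left(\left(-5\right) \left(-6\right) + 5 \left(13 - -1\right)\right) = - 5 \left(30 + 5 \left(13 + 1\right)\right) = - 5 \left(30 + 5 \cdot 14\right) = - 5 \left(30 + 70\right) = \left(-5\right) 100 = -500$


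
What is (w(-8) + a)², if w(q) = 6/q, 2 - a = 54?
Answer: 44521/16 ≈ 2782.6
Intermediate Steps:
a = -52 (a = 2 - 1*54 = 2 - 54 = -52)
(w(-8) + a)² = (6/(-8) - 52)² = (6*(-⅛) - 52)² = (-¾ - 52)² = (-211/4)² = 44521/16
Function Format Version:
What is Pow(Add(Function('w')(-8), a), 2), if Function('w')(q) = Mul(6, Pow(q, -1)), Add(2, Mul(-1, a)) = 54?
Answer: Rational(44521, 16) ≈ 2782.6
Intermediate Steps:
a = -52 (a = Add(2, Mul(-1, 54)) = Add(2, -54) = -52)
Pow(Add(Function('w')(-8), a), 2) = Pow(Add(Mul(6, Pow(-8, -1)), -52), 2) = Pow(Add(Mul(6, Rational(-1, 8)), -52), 2) = Pow(Add(Rational(-3, 4), -52), 2) = Pow(Rational(-211, 4), 2) = Rational(44521, 16)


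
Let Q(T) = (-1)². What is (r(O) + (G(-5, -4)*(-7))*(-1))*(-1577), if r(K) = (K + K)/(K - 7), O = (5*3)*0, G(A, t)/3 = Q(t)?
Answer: -33117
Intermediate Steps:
Q(T) = 1
G(A, t) = 3 (G(A, t) = 3*1 = 3)
O = 0 (O = 15*0 = 0)
r(K) = 2*K/(-7 + K) (r(K) = (2*K)/(-7 + K) = 2*K/(-7 + K))
(r(O) + (G(-5, -4)*(-7))*(-1))*(-1577) = (2*0/(-7 + 0) + (3*(-7))*(-1))*(-1577) = (2*0/(-7) - 21*(-1))*(-1577) = (2*0*(-⅐) + 21)*(-1577) = (0 + 21)*(-1577) = 21*(-1577) = -33117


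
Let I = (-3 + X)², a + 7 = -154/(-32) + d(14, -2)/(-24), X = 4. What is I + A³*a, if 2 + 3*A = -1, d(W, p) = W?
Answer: 181/48 ≈ 3.7708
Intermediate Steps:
A = -1 (A = -⅔ + (⅓)*(-1) = -⅔ - ⅓ = -1)
a = -133/48 (a = -7 + (-154/(-32) + 14/(-24)) = -7 + (-154*(-1/32) + 14*(-1/24)) = -7 + (77/16 - 7/12) = -7 + 203/48 = -133/48 ≈ -2.7708)
I = 1 (I = (-3 + 4)² = 1² = 1)
I + A³*a = 1 + (-1)³*(-133/48) = 1 - 1*(-133/48) = 1 + 133/48 = 181/48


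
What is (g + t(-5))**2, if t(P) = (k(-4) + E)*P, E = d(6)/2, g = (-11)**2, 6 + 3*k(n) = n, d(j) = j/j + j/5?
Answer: 628849/36 ≈ 17468.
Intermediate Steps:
d(j) = 1 + j/5 (d(j) = 1 + j*(1/5) = 1 + j/5)
k(n) = -2 + n/3
g = 121
E = 11/10 (E = (1 + (1/5)*6)/2 = (1 + 6/5)*(1/2) = (11/5)*(1/2) = 11/10 ≈ 1.1000)
t(P) = -67*P/30 (t(P) = ((-2 + (1/3)*(-4)) + 11/10)*P = ((-2 - 4/3) + 11/10)*P = (-10/3 + 11/10)*P = -67*P/30)
(g + t(-5))**2 = (121 - 67/30*(-5))**2 = (121 + 67/6)**2 = (793/6)**2 = 628849/36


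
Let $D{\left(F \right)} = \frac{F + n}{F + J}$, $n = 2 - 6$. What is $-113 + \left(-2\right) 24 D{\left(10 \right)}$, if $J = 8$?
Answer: $-129$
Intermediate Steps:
$n = -4$ ($n = 2 - 6 = -4$)
$D{\left(F \right)} = \frac{-4 + F}{8 + F}$ ($D{\left(F \right)} = \frac{F - 4}{F + 8} = \frac{-4 + F}{8 + F}$)
$-113 + \left(-2\right) 24 D{\left(10 \right)} = -113 + \left(-2\right) 24 \frac{-4 + 10}{8 + 10} = -113 - 48 \cdot \frac{1}{18} \cdot 6 = -113 - 16 = -129$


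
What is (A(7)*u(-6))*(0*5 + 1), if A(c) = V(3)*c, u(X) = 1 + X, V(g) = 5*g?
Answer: -525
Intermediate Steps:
A(c) = 15*c (A(c) = (5*3)*c = 15*c)
(A(7)*u(-6))*(0*5 + 1) = ((15*7)*(1 - 6))*(0*5 + 1) = (105*(-5))*(0 + 1) = -525*1 = -525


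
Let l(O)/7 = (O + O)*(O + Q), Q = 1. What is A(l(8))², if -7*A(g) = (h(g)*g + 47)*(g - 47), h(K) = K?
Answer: 953518406763294241/49 ≈ 1.9460e+16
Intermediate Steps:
l(O) = 14*O*(1 + O) (l(O) = 7*((O + O)*(O + 1)) = 7*((2*O)*(1 + O)) = 7*(2*O*(1 + O)) = 14*O*(1 + O))
A(g) = -(-47 + g)*(47 + g²)/7 (A(g) = -(g*g + 47)*(g - 47)/7 = -(g² + 47)*(-47 + g)/7 = -(47 + g²)*(-47 + g)/7 = -(-47 + g)*(47 + g²)/7)
A(l(8))² = (2209/7 - 94*8*(1 + 8) - 1404928*(1 + 8)³/7 + 47*(14*8*(1 + 8))²/7)² = (2209/7 - 94*8*9 - (14*8*9)³/7 + 47*(14*8*9)²/7)² = (2209/7 - 47/7*1008 - ⅐*1008³ + (47/7)*1008²)² = (2209/7 - 6768 - ⅐*1024192512 + (47/7)*1016064)² = (2209/7 - 6768 - 146313216 + 6822144)² = (-976482671/7)² = 953518406763294241/49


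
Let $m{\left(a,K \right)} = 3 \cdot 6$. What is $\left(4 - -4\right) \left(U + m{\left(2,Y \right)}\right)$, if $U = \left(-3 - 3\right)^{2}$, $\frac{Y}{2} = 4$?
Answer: $432$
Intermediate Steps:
$Y = 8$ ($Y = 2 \cdot 4 = 8$)
$m{\left(a,K \right)} = 18$
$U = 36$ ($U = \left(-6\right)^{2} = 36$)
$\left(4 - -4\right) \left(U + m{\left(2,Y \right)}\right) = \left(4 - -4\right) \left(36 + 18\right) = \left(4 + 4\right) 54 = 8 \cdot 54 = 432$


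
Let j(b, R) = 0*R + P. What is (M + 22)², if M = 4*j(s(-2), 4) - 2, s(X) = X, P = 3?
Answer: 1024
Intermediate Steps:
j(b, R) = 3 (j(b, R) = 0*R + 3 = 0 + 3 = 3)
M = 10 (M = 4*3 - 2 = 12 - 2 = 10)
(M + 22)² = (10 + 22)² = 32² = 1024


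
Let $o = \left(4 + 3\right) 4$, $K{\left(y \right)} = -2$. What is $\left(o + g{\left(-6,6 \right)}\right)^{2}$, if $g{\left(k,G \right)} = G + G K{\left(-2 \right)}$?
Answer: $484$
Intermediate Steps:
$o = 28$ ($o = 7 \cdot 4 = 28$)
$g{\left(k,G \right)} = - G$ ($g{\left(k,G \right)} = G + G \left(-2\right) = G - 2 G = - G$)
$\left(o + g{\left(-6,6 \right)}\right)^{2} = \left(28 - 6\right)^{2} = 22^{2} = 484$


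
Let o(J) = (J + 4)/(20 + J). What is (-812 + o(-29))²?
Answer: 53042089/81 ≈ 6.5484e+5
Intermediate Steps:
o(J) = (4 + J)/(20 + J)
(-812 + o(-29))² = (-812 + (4 - 29)/(20 - 29))² = (-812 - 25/(-9))² = (-812 - ⅑*(-25))² = (-812 + 25/9)² = (-7283/9)² = 53042089/81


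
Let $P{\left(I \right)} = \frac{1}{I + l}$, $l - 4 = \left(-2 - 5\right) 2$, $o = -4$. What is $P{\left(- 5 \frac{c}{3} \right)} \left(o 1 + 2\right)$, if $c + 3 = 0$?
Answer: $\frac{2}{5} \approx 0.4$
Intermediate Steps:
$c = -3$ ($c = -3 + 0 = -3$)
$l = -10$ ($l = 4 + \left(-2 - 5\right) 2 = 4 - 14 = -10$)
$P{\left(I \right)} = \frac{1}{-10 + I}$ ($P{\left(I \right)} = \frac{1}{I - 10} = \frac{1}{-10 + I}$)
$P{\left(- 5 \frac{c}{3} \right)} \left(o 1 + 2\right) = \frac{\left(-4\right) 1 + 2}{-10 - 5 \left(- \frac{3}{3}\right)} = \frac{-4 + 2}{-10 - 5 \left(\left(-3\right) \frac{1}{3}\right)} = \frac{1}{-10 - -5} \left(-2\right) = \frac{1}{-10 + 5} \left(-2\right) = \frac{1}{-5} \left(-2\right) = \left(- \frac{1}{5}\right) \left(-2\right) = \frac{2}{5}$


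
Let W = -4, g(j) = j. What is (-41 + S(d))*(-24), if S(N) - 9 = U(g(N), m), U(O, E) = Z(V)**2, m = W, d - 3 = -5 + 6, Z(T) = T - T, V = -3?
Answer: 768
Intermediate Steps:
Z(T) = 0
d = 4 (d = 3 + (-5 + 6) = 3 + 1 = 4)
m = -4
U(O, E) = 0 (U(O, E) = 0**2 = 0)
S(N) = 9 (S(N) = 9 + 0 = 9)
(-41 + S(d))*(-24) = (-41 + 9)*(-24) = -32*(-24) = 768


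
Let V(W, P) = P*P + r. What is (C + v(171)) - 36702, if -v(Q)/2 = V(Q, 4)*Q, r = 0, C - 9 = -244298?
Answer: -286463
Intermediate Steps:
C = -244289 (C = 9 - 244298 = -244289)
V(W, P) = P² (V(W, P) = P*P + 0 = P² + 0 = P²)
v(Q) = -32*Q (v(Q) = -2*4²*Q = -32*Q)
(C + v(171)) - 36702 = (-244289 - 32*171) - 36702 = (-244289 - 5472) - 36702 = -249761 - 36702 = -286463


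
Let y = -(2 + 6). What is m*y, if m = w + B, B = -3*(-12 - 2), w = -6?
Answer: -288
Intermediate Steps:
B = 42 (B = -3*(-14) = 42)
y = -8 (y = -1*8 = -8)
m = 36 (m = -6 + 42 = 36)
m*y = 36*(-8) = -288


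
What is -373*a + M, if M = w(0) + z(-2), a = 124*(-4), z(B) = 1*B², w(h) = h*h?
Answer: 185012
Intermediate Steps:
w(h) = h²
z(B) = B²
a = -496
M = 4 (M = 0² + (-2)² = 0 + 4 = 4)
-373*a + M = -373*(-496) + 4 = 185008 + 4 = 185012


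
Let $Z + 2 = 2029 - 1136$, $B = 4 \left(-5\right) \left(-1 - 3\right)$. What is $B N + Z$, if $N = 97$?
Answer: $8651$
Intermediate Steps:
$B = 80$ ($B = - 20 \left(-1 - 3\right) = \left(-20\right) \left(-4\right) = 80$)
$Z = 891$ ($Z = -2 + \left(2029 - 1136\right) = -2 + 893 = 891$)
$B N + Z = 80 \cdot 97 + 891 = 7760 + 891 = 8651$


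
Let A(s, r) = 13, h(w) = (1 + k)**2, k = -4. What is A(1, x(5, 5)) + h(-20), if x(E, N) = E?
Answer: 22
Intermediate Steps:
h(w) = 9 (h(w) = (1 - 4)**2 = (-3)**2 = 9)
A(1, x(5, 5)) + h(-20) = 13 + 9 = 22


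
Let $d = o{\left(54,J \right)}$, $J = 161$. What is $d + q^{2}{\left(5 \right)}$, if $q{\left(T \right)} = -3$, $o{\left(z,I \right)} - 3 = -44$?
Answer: $-32$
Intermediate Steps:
$o{\left(z,I \right)} = -41$ ($o{\left(z,I \right)} = 3 - 44 = -41$)
$d = -41$
$d + q^{2}{\left(5 \right)} = -41 + \left(-3\right)^{2} = -41 + 9 = -32$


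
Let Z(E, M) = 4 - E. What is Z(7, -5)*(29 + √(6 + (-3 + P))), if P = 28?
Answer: -87 - 3*√31 ≈ -103.70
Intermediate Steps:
Z(7, -5)*(29 + √(6 + (-3 + P))) = (4 - 1*7)*(29 + √(6 + (-3 + 28))) = (4 - 7)*(29 + √(6 + 25)) = -3*(29 + √31) = -87 - 3*√31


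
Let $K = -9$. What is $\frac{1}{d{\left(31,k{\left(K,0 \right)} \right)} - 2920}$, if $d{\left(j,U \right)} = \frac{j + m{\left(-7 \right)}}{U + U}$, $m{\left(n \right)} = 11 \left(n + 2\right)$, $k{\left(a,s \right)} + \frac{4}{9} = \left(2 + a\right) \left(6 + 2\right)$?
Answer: $- \frac{127}{370813} \approx -0.00034249$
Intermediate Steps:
$k{\left(a,s \right)} = \frac{140}{9} + 8 a$ ($k{\left(a,s \right)} = - \frac{4}{9} + \left(2 + a\right) \left(6 + 2\right) = - \frac{4}{9} + \left(2 + a\right) 8 = - \frac{4}{9} + \left(16 + 8 a\right) = \frac{140}{9} + 8 a$)
$m{\left(n \right)} = 22 + 11 n$ ($m{\left(n \right)} = 11 \left(2 + n\right) = 22 + 11 n$)
$d{\left(j,U \right)} = \frac{-55 + j}{2 U}$ ($d{\left(j,U \right)} = \frac{j + \left(22 + 11 \left(-7\right)\right)}{U + U} = \frac{j + \left(22 - 77\right)}{2 U} = \left(j - 55\right) \frac{1}{2 U} = \left(-55 + j\right) \frac{1}{2 U} = \frac{-55 + j}{2 U}$)
$\frac{1}{d{\left(31,k{\left(K,0 \right)} \right)} - 2920} = \frac{1}{\frac{-55 + 31}{2 \left(\frac{140}{9} + 8 \left(-9\right)\right)} - 2920} = \frac{1}{\frac{1}{2} \frac{1}{\frac{140}{9} - 72} \left(-24\right) - 2920} = \frac{1}{\frac{1}{2} \frac{1}{- \frac{508}{9}} \left(-24\right) - 2920} = \frac{1}{\frac{1}{2} \left(- \frac{9}{508}\right) \left(-24\right) - 2920} = \frac{1}{\frac{27}{127} - 2920} = \frac{1}{- \frac{370813}{127}} = - \frac{127}{370813}$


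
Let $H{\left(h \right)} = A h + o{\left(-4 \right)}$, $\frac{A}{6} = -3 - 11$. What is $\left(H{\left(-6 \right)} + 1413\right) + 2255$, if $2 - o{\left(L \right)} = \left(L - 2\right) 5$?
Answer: $4204$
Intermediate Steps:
$o{\left(L \right)} = 12 - 5 L$ ($o{\left(L \right)} = 2 - \left(L - 2\right) 5 = 2 - \left(-2 + L\right) 5 = 2 - \left(-10 + 5 L\right) = 12 - 5 L$)
$A = -84$ ($A = 6 \left(-3 - 11\right) = 6 \left(-14\right) = -84$)
$H{\left(h \right)} = 32 - 84 h$ ($H{\left(h \right)} = - 84 h + \left(12 - -20\right) = - 84 h + \left(12 + 20\right) = - 84 h + 32 = 32 - 84 h$)
$\left(H{\left(-6 \right)} + 1413\right) + 2255 = \left(\left(32 - -504\right) + 1413\right) + 2255 = \left(\left(32 + 504\right) + 1413\right) + 2255 = \left(536 + 1413\right) + 2255 = 1949 + 2255 = 4204$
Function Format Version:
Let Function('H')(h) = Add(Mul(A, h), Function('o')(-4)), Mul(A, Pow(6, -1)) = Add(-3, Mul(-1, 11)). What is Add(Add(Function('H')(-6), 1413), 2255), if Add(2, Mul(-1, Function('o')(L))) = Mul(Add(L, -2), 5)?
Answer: 4204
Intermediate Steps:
Function('o')(L) = Add(12, Mul(-5, L)) (Function('o')(L) = Add(2, Mul(-1, Mul(Add(L, -2), 5))) = Add(2, Mul(-1, Mul(Add(-2, L), 5))) = Add(2, Mul(-1, Add(-10, Mul(5, L)))) = Add(2, Add(10, Mul(-5, L))) = Add(12, Mul(-5, L)))
A = -84 (A = Mul(6, Add(-3, Mul(-1, 11))) = Mul(6, Add(-3, -11)) = Mul(6, -14) = -84)
Function('H')(h) = Add(32, Mul(-84, h)) (Function('H')(h) = Add(Mul(-84, h), Add(12, Mul(-5, -4))) = Add(Mul(-84, h), Add(12, 20)) = Add(Mul(-84, h), 32) = Add(32, Mul(-84, h)))
Add(Add(Function('H')(-6), 1413), 2255) = Add(Add(Add(32, Mul(-84, -6)), 1413), 2255) = Add(Add(Add(32, 504), 1413), 2255) = Add(Add(536, 1413), 2255) = Add(1949, 2255) = 4204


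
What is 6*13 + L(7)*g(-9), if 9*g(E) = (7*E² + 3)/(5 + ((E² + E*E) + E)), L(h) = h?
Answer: 19151/237 ≈ 80.806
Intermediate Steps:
g(E) = (3 + 7*E²)/(9*(5 + E + 2*E²)) (g(E) = ((7*E² + 3)/(5 + ((E² + E*E) + E)))/9 = ((3 + 7*E²)/(5 + ((E² + E²) + E)))/9 = ((3 + 7*E²)/(5 + (2*E² + E)))/9 = ((3 + 7*E²)/(5 + (E + 2*E²)))/9 = ((3 + 7*E²)/(5 + E + 2*E²))/9 = (3 + 7*E²)/(9*(5 + E + 2*E²)))
6*13 + L(7)*g(-9) = 6*13 + 7*((3 + 7*(-9)²)/(9*(5 - 9 + 2*(-9)²))) = 78 + 7*((3 + 7*81)/(9*(5 - 9 + 2*81))) = 78 + 7*((3 + 567)/(9*(5 - 9 + 162))) = 78 + 7*((⅑)*570/158) = 78 + 7*((⅑)*(1/158)*570) = 78 + 7*(95/237) = 78 + 665/237 = 19151/237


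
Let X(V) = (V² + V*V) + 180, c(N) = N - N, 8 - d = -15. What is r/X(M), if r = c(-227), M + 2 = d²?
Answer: 0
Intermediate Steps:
d = 23 (d = 8 - 1*(-15) = 8 + 15 = 23)
M = 527 (M = -2 + 23² = -2 + 529 = 527)
c(N) = 0
X(V) = 180 + 2*V² (X(V) = (V² + V²) + 180 = 2*V² + 180 = 180 + 2*V²)
r = 0
r/X(M) = 0/(180 + 2*527²) = 0/(180 + 2*277729) = 0/(180 + 555458) = 0/555638 = 0*(1/555638) = 0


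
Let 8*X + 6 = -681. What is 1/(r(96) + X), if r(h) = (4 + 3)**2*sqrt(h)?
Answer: 1832/4759925 + 12544*sqrt(6)/14279775 ≈ 0.0025366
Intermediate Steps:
X = -687/8 (X = -3/4 + (1/8)*(-681) = -3/4 - 681/8 = -687/8 ≈ -85.875)
r(h) = 49*sqrt(h) (r(h) = 7**2*sqrt(h) = 49*sqrt(h))
1/(r(96) + X) = 1/(49*sqrt(96) - 687/8) = 1/(49*(4*sqrt(6)) - 687/8) = 1/(196*sqrt(6) - 687/8) = 1/(-687/8 + 196*sqrt(6))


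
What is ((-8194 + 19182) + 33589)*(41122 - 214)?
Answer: 1823555916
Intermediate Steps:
((-8194 + 19182) + 33589)*(41122 - 214) = (10988 + 33589)*40908 = 44577*40908 = 1823555916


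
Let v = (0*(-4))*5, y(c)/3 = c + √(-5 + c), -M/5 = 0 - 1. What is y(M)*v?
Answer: 0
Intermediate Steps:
M = 5 (M = -5*(0 - 1) = -5*(-1) = 5)
y(c) = 3*c + 3*√(-5 + c) (y(c) = 3*(c + √(-5 + c)) = 3*c + 3*√(-5 + c))
v = 0 (v = 0*5 = 0)
y(M)*v = (3*5 + 3*√(-5 + 5))*0 = (15 + 3*√0)*0 = (15 + 3*0)*0 = (15 + 0)*0 = 15*0 = 0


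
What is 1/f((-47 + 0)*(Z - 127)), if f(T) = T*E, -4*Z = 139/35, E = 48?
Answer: 35/10106316 ≈ 3.4632e-6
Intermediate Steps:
Z = -139/140 (Z = -139/(4*35) = -¼*139/35 = -139/140 ≈ -0.99286)
f(T) = 48*T (f(T) = T*48 = 48*T)
1/f((-47 + 0)*(Z - 127)) = 1/(48*((-47 + 0)*(-139/140 - 127))) = 1/(48*(-47*(-17919/140))) = 1/(48*(842193/140)) = 1/(10106316/35) = 35/10106316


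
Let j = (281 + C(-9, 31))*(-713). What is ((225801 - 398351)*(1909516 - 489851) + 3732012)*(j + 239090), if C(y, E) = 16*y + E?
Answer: -29225133780725828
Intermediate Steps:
C(y, E) = E + 16*y
j = -119784 (j = (281 + (31 + 16*(-9)))*(-713) = (281 + (31 - 144))*(-713) = (281 - 113)*(-713) = 168*(-713) = -119784)
((225801 - 398351)*(1909516 - 489851) + 3732012)*(j + 239090) = ((225801 - 398351)*(1909516 - 489851) + 3732012)*(-119784 + 239090) = (-172550*1419665 + 3732012)*119306 = (-244963195750 + 3732012)*119306 = -244959463738*119306 = -29225133780725828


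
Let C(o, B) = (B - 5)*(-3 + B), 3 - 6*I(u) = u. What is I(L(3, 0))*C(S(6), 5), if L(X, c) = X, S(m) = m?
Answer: 0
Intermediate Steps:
I(u) = ½ - u/6
C(o, B) = (-5 + B)*(-3 + B)
I(L(3, 0))*C(S(6), 5) = (½ - ⅙*3)*(15 + 5² - 8*5) = (½ - ½)*(15 + 25 - 40) = 0*0 = 0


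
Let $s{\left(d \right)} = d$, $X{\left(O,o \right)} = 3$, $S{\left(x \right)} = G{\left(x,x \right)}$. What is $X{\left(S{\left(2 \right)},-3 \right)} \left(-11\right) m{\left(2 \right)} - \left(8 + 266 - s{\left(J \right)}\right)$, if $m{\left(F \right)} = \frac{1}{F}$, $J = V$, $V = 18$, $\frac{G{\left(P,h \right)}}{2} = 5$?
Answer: $- \frac{545}{2} \approx -272.5$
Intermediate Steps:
$G{\left(P,h \right)} = 10$ ($G{\left(P,h \right)} = 2 \cdot 5 = 10$)
$S{\left(x \right)} = 10$
$J = 18$
$X{\left(S{\left(2 \right)},-3 \right)} \left(-11\right) m{\left(2 \right)} - \left(8 + 266 - s{\left(J \right)}\right) = \frac{3 \left(-11\right)}{2} + \left(18 - \left(8 - -266\right)\right) = \left(-33\right) \frac{1}{2} + \left(18 - \left(8 + 266\right)\right) = - \frac{33}{2} + \left(18 - 274\right) = - \frac{33}{2} - 256 = - \frac{545}{2}$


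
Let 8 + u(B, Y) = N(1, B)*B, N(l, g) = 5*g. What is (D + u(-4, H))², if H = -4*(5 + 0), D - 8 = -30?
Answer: 2500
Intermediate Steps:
D = -22 (D = 8 - 30 = -22)
H = -20 (H = -4*5 = -20)
u(B, Y) = -8 + 5*B² (u(B, Y) = -8 + (5*B)*B = -8 + 5*B²)
(D + u(-4, H))² = (-22 + (-8 + 5*(-4)²))² = (-22 + (-8 + 5*16))² = (-22 + (-8 + 80))² = (-22 + 72)² = 50² = 2500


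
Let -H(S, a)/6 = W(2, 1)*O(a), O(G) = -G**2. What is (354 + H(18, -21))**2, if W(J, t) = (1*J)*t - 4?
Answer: 24383844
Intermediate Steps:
W(J, t) = -4 + J*t (W(J, t) = J*t - 4 = -4 + J*t)
H(S, a) = -12*a**2 (H(S, a) = -6*(-4 + 2*1)*(-a**2) = -6*(-4 + 2)*(-a**2) = -(-12)*(-a**2) = -12*a**2)
(354 + H(18, -21))**2 = (354 - 12*(-21)**2)**2 = (354 - 12*441)**2 = (354 - 5292)**2 = (-4938)**2 = 24383844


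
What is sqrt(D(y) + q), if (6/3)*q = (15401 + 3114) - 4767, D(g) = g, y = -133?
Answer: 3*sqrt(749) ≈ 82.104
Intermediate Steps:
q = 6874 (q = ((15401 + 3114) - 4767)/2 = (18515 - 4767)/2 = (1/2)*13748 = 6874)
sqrt(D(y) + q) = sqrt(-133 + 6874) = sqrt(6741) = 3*sqrt(749)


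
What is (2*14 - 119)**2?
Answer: 8281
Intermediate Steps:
(2*14 - 119)**2 = (28 - 119)**2 = (-91)**2 = 8281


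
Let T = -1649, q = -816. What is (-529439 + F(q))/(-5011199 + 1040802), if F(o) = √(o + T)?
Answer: 529439/3970397 - I*√2465/3970397 ≈ 0.13335 - 1.2505e-5*I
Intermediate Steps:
F(o) = √(-1649 + o) (F(o) = √(o - 1649) = √(-1649 + o))
(-529439 + F(q))/(-5011199 + 1040802) = (-529439 + √(-1649 - 816))/(-5011199 + 1040802) = (-529439 + √(-2465))/(-3970397) = (-529439 + I*√2465)*(-1/3970397) = 529439/3970397 - I*√2465/3970397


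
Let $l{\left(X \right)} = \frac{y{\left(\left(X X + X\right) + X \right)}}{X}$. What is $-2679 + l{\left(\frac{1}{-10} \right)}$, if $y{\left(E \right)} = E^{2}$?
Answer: $- \frac{2679361}{1000} \approx -2679.4$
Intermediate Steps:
$l{\left(X \right)} = \frac{\left(X^{2} + 2 X\right)^{2}}{X}$ ($l{\left(X \right)} = \frac{\left(\left(X X + X\right) + X\right)^{2}}{X} = \frac{\left(\left(X^{2} + X\right) + X\right)^{2}}{X} = \frac{\left(\left(X + X^{2}\right) + X\right)^{2}}{X} = \frac{\left(X^{2} + 2 X\right)^{2}}{X}$)
$-2679 + l{\left(\frac{1}{-10} \right)} = -2679 + \frac{\left(2 + \frac{1}{-10}\right)^{2}}{-10} = -2679 - \frac{\left(2 - \frac{1}{10}\right)^{2}}{10} = -2679 - \frac{\left(\frac{19}{10}\right)^{2}}{10} = -2679 - \frac{361}{1000} = - \frac{2679361}{1000}$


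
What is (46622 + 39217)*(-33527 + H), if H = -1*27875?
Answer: -5270686278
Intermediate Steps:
H = -27875
(46622 + 39217)*(-33527 + H) = (46622 + 39217)*(-33527 - 27875) = 85839*(-61402) = -5270686278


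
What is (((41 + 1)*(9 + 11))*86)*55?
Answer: 3973200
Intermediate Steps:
(((41 + 1)*(9 + 11))*86)*55 = ((42*20)*86)*55 = (840*86)*55 = 72240*55 = 3973200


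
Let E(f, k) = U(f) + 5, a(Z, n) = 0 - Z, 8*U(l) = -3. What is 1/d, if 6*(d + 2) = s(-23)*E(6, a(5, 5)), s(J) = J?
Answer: -48/947 ≈ -0.050686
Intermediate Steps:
U(l) = -3/8 (U(l) = (⅛)*(-3) = -3/8)
a(Z, n) = -Z
E(f, k) = 37/8 (E(f, k) = -3/8 + 5 = 37/8)
d = -947/48 (d = -2 + (-23*37/8)/6 = -2 + (⅙)*(-851/8) = -2 - 851/48 = -947/48 ≈ -19.729)
1/d = 1/(-947/48) = -48/947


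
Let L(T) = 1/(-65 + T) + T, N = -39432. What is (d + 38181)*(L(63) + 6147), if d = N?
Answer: -15536169/2 ≈ -7.7681e+6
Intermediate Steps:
d = -39432
L(T) = T + 1/(-65 + T)
(d + 38181)*(L(63) + 6147) = (-39432 + 38181)*((1 + 63**2 - 65*63)/(-65 + 63) + 6147) = -1251*((1 + 3969 - 4095)/(-2) + 6147) = -1251*(-1/2*(-125) + 6147) = -1251*(125/2 + 6147) = -1251*12419/2 = -15536169/2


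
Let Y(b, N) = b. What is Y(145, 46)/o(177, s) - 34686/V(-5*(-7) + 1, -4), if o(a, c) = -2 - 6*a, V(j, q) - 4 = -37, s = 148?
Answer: 12300373/11704 ≈ 1051.0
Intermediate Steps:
V(j, q) = -33 (V(j, q) = 4 - 37 = -33)
Y(145, 46)/o(177, s) - 34686/V(-5*(-7) + 1, -4) = 145/(-2 - 6*177) - 34686/(-33) = 145/(-2 - 1062) - 34686*(-1/33) = 145/(-1064) + 11562/11 = 145*(-1/1064) + 11562/11 = -145/1064 + 11562/11 = 12300373/11704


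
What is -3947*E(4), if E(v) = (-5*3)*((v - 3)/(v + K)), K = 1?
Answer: 11841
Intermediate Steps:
E(v) = -15*(-3 + v)/(1 + v) (E(v) = (-5*3)*((v - 3)/(v + 1)) = -15*(-3 + v)/(1 + v))
-3947*E(4) = -59205*(3 - 1*4)/(1 + 4) = -59205*(3 - 4)/5 = -59205*(-1)/5 = -3947*(-3) = 11841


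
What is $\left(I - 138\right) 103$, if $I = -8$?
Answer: $-15038$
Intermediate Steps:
$\left(I - 138\right) 103 = \left(-8 - 138\right) 103 = \left(-146\right) 103 = -15038$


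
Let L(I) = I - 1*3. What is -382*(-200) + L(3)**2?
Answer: 76400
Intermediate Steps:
L(I) = -3 + I (L(I) = I - 3 = -3 + I)
-382*(-200) + L(3)**2 = -382*(-200) + (-3 + 3)**2 = 76400 + 0**2 = 76400 + 0 = 76400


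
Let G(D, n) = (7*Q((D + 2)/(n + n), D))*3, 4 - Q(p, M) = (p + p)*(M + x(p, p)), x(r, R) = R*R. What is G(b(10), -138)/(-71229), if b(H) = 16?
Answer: -2073869/1155524324 ≈ -0.0017947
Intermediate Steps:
x(r, R) = R²
Q(p, M) = 4 - 2*p*(M + p²) (Q(p, M) = 4 - (p + p)*(M + p²) = 4 - 2*p*(M + p²))
G(D, n) = 84 - 21*(2 + D)³/(4*n³) - 21*D*(2 + D)/n (G(D, n) = (7*(4 - 2*(D + 2)³/(n + n)³ - 2*D*(D + 2)/(n + n)))*3 = (7*(4 - 2*(2 + D)³/(8*n³) - 2*D*(2 + D)/((2*n))))*3 = (7*(4 - 2*(2 + D)³/(8*n³) - 2*D*(2 + D)*(1/(2*n))))*3 = (7*(4 - 2*(2 + D)³/(8*n³) - 2*D*(2 + D)/(2*n)))*3 = (7*(4 - (2 + D)³/(4*n³) - D*(2 + D)/n))*3 = (28 - 7*(2 + D)³/(4*n³) - 7*D*(2 + D)/n)*3 = 84 - 21*(2 + D)³/(4*n³) - 21*D*(2 + D)/n)
G(b(10), -138)/(-71229) = (84 - 42*16/(-138) - 21*16²/(-138) - 21/4*(2 + 16)³/(-138)³)/(-71229) = (84 - 42*16*(-1/138) - 21*256*(-1/138) - 21/4*(-1/2628072)*18³)*(-1/71229) = (84 + 112/23 + 896/23 - 21/4*(-1/2628072)*5832)*(-1/71229) = (84 + 112/23 + 896/23 + 567/48668)*(-1/71229) = (6221607/48668)*(-1/71229) = -2073869/1155524324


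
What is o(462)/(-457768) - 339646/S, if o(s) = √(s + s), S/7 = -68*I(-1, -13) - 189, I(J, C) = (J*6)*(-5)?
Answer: 339646/15603 - √231/228884 ≈ 21.768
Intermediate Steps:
I(J, C) = -30*J (I(J, C) = (6*J)*(-5) = -30*J)
S = -15603 (S = 7*(-(-2040)*(-1) - 189) = 7*(-68*30 - 189) = 7*(-2040 - 189) = 7*(-2229) = -15603)
o(s) = √2*√s (o(s) = √(2*s) = √2*√s)
o(462)/(-457768) - 339646/S = (√2*√462)/(-457768) - 339646/(-15603) = (2*√231)*(-1/457768) - 339646*(-1/15603) = -√231/228884 + 339646/15603 = 339646/15603 - √231/228884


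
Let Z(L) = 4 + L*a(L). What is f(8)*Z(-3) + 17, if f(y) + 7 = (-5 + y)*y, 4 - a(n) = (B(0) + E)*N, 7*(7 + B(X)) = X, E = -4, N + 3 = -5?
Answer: 4369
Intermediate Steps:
N = -8 (N = -3 - 5 = -8)
B(X) = -7 + X/7
a(n) = -84 (a(n) = 4 - ((-7 + (⅐)*0) - 4)*(-8) = 4 - ((-7 + 0) - 4)*(-8) = 4 - (-7 - 4)*(-8) = 4 - (-11)*(-8) = 4 - 1*88 = 4 - 88 = -84)
f(y) = -7 + y*(-5 + y) (f(y) = -7 + (-5 + y)*y = -7 + y*(-5 + y))
Z(L) = 4 - 84*L (Z(L) = 4 + L*(-84) = 4 - 84*L)
f(8)*Z(-3) + 17 = (-7 + 8² - 5*8)*(4 - 84*(-3)) + 17 = (-7 + 64 - 40)*(4 + 252) + 17 = 17*256 + 17 = 4352 + 17 = 4369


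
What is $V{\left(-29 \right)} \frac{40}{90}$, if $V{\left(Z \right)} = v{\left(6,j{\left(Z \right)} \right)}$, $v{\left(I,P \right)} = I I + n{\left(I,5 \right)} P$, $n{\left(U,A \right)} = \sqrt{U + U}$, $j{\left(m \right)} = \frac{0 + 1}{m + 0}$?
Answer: $16 - \frac{8 \sqrt{3}}{261} \approx 15.947$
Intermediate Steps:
$j{\left(m \right)} = \frac{1}{m}$ ($j{\left(m \right)} = 1 \frac{1}{m} = \frac{1}{m}$)
$n{\left(U,A \right)} = \sqrt{2} \sqrt{U}$ ($n{\left(U,A \right)} = \sqrt{2 U} = \sqrt{2} \sqrt{U}$)
$v{\left(I,P \right)} = I^{2} + P \sqrt{2} \sqrt{I}$ ($v{\left(I,P \right)} = I I + \sqrt{2} \sqrt{I} P = I^{2} + P \sqrt{2} \sqrt{I}$)
$V{\left(Z \right)} = 36 + \frac{2 \sqrt{3}}{Z}$ ($V{\left(Z \right)} = 6^{2} + \frac{\sqrt{2} \sqrt{6}}{Z} = 36 + \frac{2 \sqrt{3}}{Z}$)
$V{\left(-29 \right)} \frac{40}{90} = \left(36 + \frac{2 \sqrt{3}}{-29}\right) \frac{40}{90} = \left(36 + 2 \sqrt{3} \left(- \frac{1}{29}\right)\right) 40 \cdot \frac{1}{90} = \left(36 - \frac{2 \sqrt{3}}{29}\right) \frac{4}{9} = 16 - \frac{8 \sqrt{3}}{261}$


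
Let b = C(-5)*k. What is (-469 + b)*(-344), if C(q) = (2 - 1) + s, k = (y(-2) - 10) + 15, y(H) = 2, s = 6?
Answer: 144480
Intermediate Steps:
k = 7 (k = (2 - 10) + 15 = -8 + 15 = 7)
C(q) = 7 (C(q) = (2 - 1) + 6 = 1 + 6 = 7)
b = 49 (b = 7*7 = 49)
(-469 + b)*(-344) = (-469 + 49)*(-344) = -420*(-344) = 144480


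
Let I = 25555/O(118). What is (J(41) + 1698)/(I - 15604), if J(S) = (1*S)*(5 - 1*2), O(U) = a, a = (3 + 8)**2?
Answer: -73447/620843 ≈ -0.11830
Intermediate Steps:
a = 121 (a = 11**2 = 121)
O(U) = 121
J(S) = 3*S (J(S) = S*(5 - 2) = S*3 = 3*S)
I = 25555/121 ≈ 211.20
(J(41) + 1698)/(I - 15604) = (3*41 + 1698)/(25555/121 - 15604) = (123 + 1698)/(-1862529/121) = 1821*(-121/1862529) = -73447/620843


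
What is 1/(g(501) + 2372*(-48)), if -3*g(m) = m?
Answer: -1/114023 ≈ -8.7702e-6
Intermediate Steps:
g(m) = -m/3
1/(g(501) + 2372*(-48)) = 1/(-⅓*501 + 2372*(-48)) = 1/(-167 - 113856) = 1/(-114023) = -1/114023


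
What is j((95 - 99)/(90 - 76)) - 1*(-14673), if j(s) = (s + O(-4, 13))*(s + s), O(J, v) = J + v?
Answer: 718733/49 ≈ 14668.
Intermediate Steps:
j(s) = 2*s*(9 + s) (j(s) = (s + (-4 + 13))*(s + s) = (s + 9)*(2*s) = (9 + s)*(2*s) = 2*s*(9 + s))
j((95 - 99)/(90 - 76)) - 1*(-14673) = 2*((95 - 99)/(90 - 76))*(9 + (95 - 99)/(90 - 76)) - 1*(-14673) = 2*(-4/14)*(9 - 4/14) + 14673 = 2*(-4*1/14)*(9 - 4*1/14) + 14673 = 2*(-2/7)*(9 - 2/7) + 14673 = 2*(-2/7)*(61/7) + 14673 = -244/49 + 14673 = 718733/49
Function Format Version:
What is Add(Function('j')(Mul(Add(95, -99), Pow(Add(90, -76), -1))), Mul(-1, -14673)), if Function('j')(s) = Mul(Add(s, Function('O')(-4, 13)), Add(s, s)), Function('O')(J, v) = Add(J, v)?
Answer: Rational(718733, 49) ≈ 14668.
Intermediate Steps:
Function('j')(s) = Mul(2, s, Add(9, s)) (Function('j')(s) = Mul(Add(s, Add(-4, 13)), Add(s, s)) = Mul(Add(s, 9), Mul(2, s)) = Mul(Add(9, s), Mul(2, s)) = Mul(2, s, Add(9, s)))
Add(Function('j')(Mul(Add(95, -99), Pow(Add(90, -76), -1))), Mul(-1, -14673)) = Add(Mul(2, Mul(Add(95, -99), Pow(Add(90, -76), -1)), Add(9, Mul(Add(95, -99), Pow(Add(90, -76), -1)))), Mul(-1, -14673)) = Add(Mul(2, Mul(-4, Pow(14, -1)), Add(9, Mul(-4, Pow(14, -1)))), 14673) = Add(Mul(2, Mul(-4, Rational(1, 14)), Add(9, Mul(-4, Rational(1, 14)))), 14673) = Add(Mul(2, Rational(-2, 7), Add(9, Rational(-2, 7))), 14673) = Add(Mul(2, Rational(-2, 7), Rational(61, 7)), 14673) = Add(Rational(-244, 49), 14673) = Rational(718733, 49)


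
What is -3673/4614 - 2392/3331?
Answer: -23271451/15369234 ≈ -1.5142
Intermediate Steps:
-3673/4614 - 2392/3331 = -23271451/15369234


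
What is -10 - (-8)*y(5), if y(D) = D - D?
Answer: -10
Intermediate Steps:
y(D) = 0
-10 - (-8)*y(5) = -10 - (-8)*0 = -10 - 8*0 = -10 + 0 = -10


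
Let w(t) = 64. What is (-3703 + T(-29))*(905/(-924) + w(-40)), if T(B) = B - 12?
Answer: -18168072/77 ≈ -2.3595e+5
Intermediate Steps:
T(B) = -12 + B
(-3703 + T(-29))*(905/(-924) + w(-40)) = (-3703 + (-12 - 29))*(905/(-924) + 64) = (-3703 - 41)*(905*(-1/924) + 64) = -3744*(-905/924 + 64) = -3744*58231/924 = -18168072/77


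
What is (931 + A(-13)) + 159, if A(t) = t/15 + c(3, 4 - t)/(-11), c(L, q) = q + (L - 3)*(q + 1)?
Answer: 179452/165 ≈ 1087.6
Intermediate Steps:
c(L, q) = q + (1 + q)*(-3 + L) (c(L, q) = q + (-3 + L)*(1 + q) = q + (1 + q)*(-3 + L))
A(t) = -4/11 + 26*t/165 (A(t) = t/15 + (-3 + 3 - 2*(4 - t) + 3*(4 - t))/(-11) = t*(1/15) + (-3 + 3 + (-8 + 2*t) + (12 - 3*t))*(-1/11) = t/15 + (4 - t)*(-1/11) = t/15 + (-4/11 + t/11) = -4/11 + 26*t/165)
(931 + A(-13)) + 159 = (931 + (-4/11 + (26/165)*(-13))) + 159 = (931 + (-4/11 - 338/165)) + 159 = (931 - 398/165) + 159 = 153217/165 + 159 = 179452/165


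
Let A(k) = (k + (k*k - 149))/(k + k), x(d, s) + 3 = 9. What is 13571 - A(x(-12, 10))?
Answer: 162959/12 ≈ 13580.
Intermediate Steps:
x(d, s) = 6 (x(d, s) = -3 + 9 = 6)
A(k) = (-149 + k + k²)/(2*k) (A(k) = (k + (k² - 149))/((2*k)) = (k + (-149 + k²))*(1/(2*k)) = (-149 + k + k²)*(1/(2*k)) = (-149 + k + k²)/(2*k))
13571 - A(x(-12, 10)) = 13571 - (-149 + 6*(1 + 6))/(2*6) = 13571 - (-149 + 6*7)/(2*6) = 13571 - (-149 + 42)/(2*6) = 13571 - (-107)/(2*6) = 13571 - 1*(-107/12) = 13571 + 107/12 = 162959/12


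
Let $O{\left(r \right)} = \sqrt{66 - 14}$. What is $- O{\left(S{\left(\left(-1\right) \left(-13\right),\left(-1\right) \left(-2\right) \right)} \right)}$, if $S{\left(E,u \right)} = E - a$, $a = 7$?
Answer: $- 2 \sqrt{13} \approx -7.2111$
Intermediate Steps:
$S{\left(E,u \right)} = -7 + E$ ($S{\left(E,u \right)} = E - 7 = -7 + E$)
$O{\left(r \right)} = 2 \sqrt{13}$ ($O{\left(r \right)} = \sqrt{52} = 2 \sqrt{13}$)
$- O{\left(S{\left(\left(-1\right) \left(-13\right),\left(-1\right) \left(-2\right) \right)} \right)} = - 2 \sqrt{13}$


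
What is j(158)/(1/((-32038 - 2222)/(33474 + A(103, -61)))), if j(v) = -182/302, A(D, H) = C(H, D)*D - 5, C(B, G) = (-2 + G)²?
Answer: 779415/40927493 ≈ 0.019044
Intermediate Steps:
A(D, H) = -5 + D*(-2 + D)² (A(D, H) = (-2 + D)²*D - 5 = D*(-2 + D)² - 5 = -5 + D*(-2 + D)²)
j(v) = -91/151 (j(v) = -182*1/302 = -91/151)
j(158)/(1/((-32038 - 2222)/(33474 + A(103, -61)))) = -91*(-32038 - 2222)/(33474 + (-5 + 103*(-2 + 103)²))/151 = -91*(-34260/(33474 + (-5 + 103*101²)))/151 = -91*(-34260/(33474 + (-5 + 103*10201)))/151 = -91*(-34260/(33474 + (-5 + 1050703)))/151 = -91*(-34260/(33474 + 1050698))/151 = -91*(-34260/1084172)/151 = -91*(-34260*1/1084172)/151 = -91/(151*(1/(-8565/271043))) = -91/(151*(-271043/8565)) = -91/151*(-8565/271043) = 779415/40927493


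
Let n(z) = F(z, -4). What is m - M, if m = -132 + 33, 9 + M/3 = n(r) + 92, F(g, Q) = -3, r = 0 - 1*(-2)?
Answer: -339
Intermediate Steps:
r = 2 (r = 0 + 2 = 2)
n(z) = -3
M = 240 (M = -27 + 3*(-3 + 92) = -27 + 3*89 = -27 + 267 = 240)
m = -99
m - M = -99 - 1*240 = -99 - 240 = -339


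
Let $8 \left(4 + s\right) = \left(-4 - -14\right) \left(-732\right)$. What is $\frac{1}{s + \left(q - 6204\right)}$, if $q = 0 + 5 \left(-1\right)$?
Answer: $- \frac{1}{7128} \approx -0.00014029$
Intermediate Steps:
$q = -5$ ($q = 0 - 5 = -5$)
$s = -919$ ($s = -4 + \frac{\left(-4 - -14\right) \left(-732\right)}{8} = -4 + \frac{\left(-4 + 14\right) \left(-732\right)}{8} = -4 + \frac{10 \left(-732\right)}{8} = -4 + \frac{1}{8} \left(-7320\right) = -4 - 915 = -919$)
$\frac{1}{s + \left(q - 6204\right)} = \frac{1}{-919 - 6209} = \frac{1}{-7128} = - \frac{1}{7128}$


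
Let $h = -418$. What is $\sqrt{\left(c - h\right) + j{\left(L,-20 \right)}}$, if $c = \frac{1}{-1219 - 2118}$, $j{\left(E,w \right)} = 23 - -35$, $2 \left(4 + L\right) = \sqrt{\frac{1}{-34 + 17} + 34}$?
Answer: $\frac{\sqrt{5300527507}}{3337} \approx 21.817$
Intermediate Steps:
$L = -4 + \frac{\sqrt{9809}}{34}$ ($L = -4 + \frac{\sqrt{\frac{1}{-34 + 17} + 34}}{2} = -4 + \frac{\sqrt{\frac{1}{-17} + 34}}{2} = -4 + \frac{\sqrt{- \frac{1}{17} + 34}}{2} = -4 + \frac{\sqrt{\frac{577}{17}}}{2} = -4 + \frac{\frac{1}{17} \sqrt{9809}}{2} = -4 + \frac{\sqrt{9809}}{34} \approx -1.087$)
$j{\left(E,w \right)} = 58$ ($j{\left(E,w \right)} = 23 + 35 = 58$)
$c = - \frac{1}{3337}$ ($c = \frac{1}{-3337} = - \frac{1}{3337} \approx -0.00029967$)
$\sqrt{\left(c - h\right) + j{\left(L,-20 \right)}} = \sqrt{\left(- \frac{1}{3337} - -418\right) + 58} = \sqrt{\left(- \frac{1}{3337} + 418\right) + 58} = \sqrt{\frac{1394865}{3337} + 58} = \sqrt{\frac{1588411}{3337}} = \frac{\sqrt{5300527507}}{3337}$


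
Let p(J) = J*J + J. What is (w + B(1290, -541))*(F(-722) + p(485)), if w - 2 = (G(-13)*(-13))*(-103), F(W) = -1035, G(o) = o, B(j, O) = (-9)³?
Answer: -4255596450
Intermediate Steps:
B(j, O) = -729
w = -17405 (w = 2 - 13*(-13)*(-103) = 2 + 169*(-103) = 2 - 17407 = -17405)
p(J) = J + J² (p(J) = J² + J = J + J²)
(w + B(1290, -541))*(F(-722) + p(485)) = (-17405 - 729)*(-1035 + 485*(1 + 485)) = -18134*(-1035 + 485*486) = -18134*(-1035 + 235710) = -18134*234675 = -4255596450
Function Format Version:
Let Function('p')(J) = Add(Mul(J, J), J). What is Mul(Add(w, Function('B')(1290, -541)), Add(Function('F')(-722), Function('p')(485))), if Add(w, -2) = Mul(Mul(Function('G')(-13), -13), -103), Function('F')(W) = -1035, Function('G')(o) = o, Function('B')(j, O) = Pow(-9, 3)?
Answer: -4255596450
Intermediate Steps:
Function('B')(j, O) = -729
w = -17405 (w = Add(2, Mul(Mul(-13, -13), -103)) = Add(2, Mul(169, -103)) = Add(2, -17407) = -17405)
Function('p')(J) = Add(J, Pow(J, 2)) (Function('p')(J) = Add(Pow(J, 2), J) = Add(J, Pow(J, 2)))
Mul(Add(w, Function('B')(1290, -541)), Add(Function('F')(-722), Function('p')(485))) = Mul(Add(-17405, -729), Add(-1035, Mul(485, Add(1, 485)))) = Mul(-18134, Add(-1035, Mul(485, 486))) = Mul(-18134, Add(-1035, 235710)) = Mul(-18134, 234675) = -4255596450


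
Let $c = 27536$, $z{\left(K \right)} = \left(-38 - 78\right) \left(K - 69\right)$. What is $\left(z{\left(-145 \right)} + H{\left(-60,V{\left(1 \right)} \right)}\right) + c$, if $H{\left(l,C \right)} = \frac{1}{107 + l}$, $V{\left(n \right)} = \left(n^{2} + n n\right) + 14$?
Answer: $\frac{2460921}{47} \approx 52360.0$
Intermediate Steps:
$z{\left(K \right)} = 8004 - 116 K$ ($z{\left(K \right)} = - 116 \left(-69 + K\right) = 8004 - 116 K$)
$V{\left(n \right)} = 14 + 2 n^{2}$ ($V{\left(n \right)} = \left(n^{2} + n^{2}\right) + 14 = 2 n^{2} + 14 = 14 + 2 n^{2}$)
$\left(z{\left(-145 \right)} + H{\left(-60,V{\left(1 \right)} \right)}\right) + c = \left(\left(8004 - -16820\right) + \frac{1}{107 - 60}\right) + 27536 = \left(\left(8004 + 16820\right) + \frac{1}{47}\right) + 27536 = \left(24824 + \frac{1}{47}\right) + 27536 = \frac{1166729}{47} + 27536 = \frac{2460921}{47}$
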